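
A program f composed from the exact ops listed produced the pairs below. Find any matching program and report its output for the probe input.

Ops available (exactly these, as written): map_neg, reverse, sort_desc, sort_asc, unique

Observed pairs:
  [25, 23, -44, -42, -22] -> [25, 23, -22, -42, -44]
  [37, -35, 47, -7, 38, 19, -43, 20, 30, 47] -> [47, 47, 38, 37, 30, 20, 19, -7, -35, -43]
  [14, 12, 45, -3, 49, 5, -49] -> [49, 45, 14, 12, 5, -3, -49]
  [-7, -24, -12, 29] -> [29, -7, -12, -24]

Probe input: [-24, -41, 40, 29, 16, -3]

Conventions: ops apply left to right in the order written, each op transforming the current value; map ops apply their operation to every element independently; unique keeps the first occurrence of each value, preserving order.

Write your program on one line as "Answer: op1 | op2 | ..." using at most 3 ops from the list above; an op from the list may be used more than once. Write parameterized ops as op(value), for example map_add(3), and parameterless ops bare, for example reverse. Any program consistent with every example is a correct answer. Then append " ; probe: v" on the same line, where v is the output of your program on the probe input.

sort_asc | reverse ; probe: [40, 29, 16, -3, -24, -41]

Check, running the answer program on each example:
  [25, 23, -44, -42, -22] -> [-44, -42, -22, 23, 25] -> [25, 23, -22, -42, -44]
  [37, -35, 47, -7, 38, 19, -43, 20, 30, 47] -> [-43, -35, -7, 19, 20, 30, 37, 38, 47, 47] -> [47, 47, 38, 37, 30, 20, 19, -7, -35, -43]
  [14, 12, 45, -3, 49, 5, -49] -> [-49, -3, 5, 12, 14, 45, 49] -> [49, 45, 14, 12, 5, -3, -49]
  [-7, -24, -12, 29] -> [-24, -12, -7, 29] -> [29, -7, -12, -24]
  probe: [-24, -41, 40, 29, 16, -3] -> [-41, -24, -3, 16, 29, 40] -> [40, 29, 16, -3, -24, -41]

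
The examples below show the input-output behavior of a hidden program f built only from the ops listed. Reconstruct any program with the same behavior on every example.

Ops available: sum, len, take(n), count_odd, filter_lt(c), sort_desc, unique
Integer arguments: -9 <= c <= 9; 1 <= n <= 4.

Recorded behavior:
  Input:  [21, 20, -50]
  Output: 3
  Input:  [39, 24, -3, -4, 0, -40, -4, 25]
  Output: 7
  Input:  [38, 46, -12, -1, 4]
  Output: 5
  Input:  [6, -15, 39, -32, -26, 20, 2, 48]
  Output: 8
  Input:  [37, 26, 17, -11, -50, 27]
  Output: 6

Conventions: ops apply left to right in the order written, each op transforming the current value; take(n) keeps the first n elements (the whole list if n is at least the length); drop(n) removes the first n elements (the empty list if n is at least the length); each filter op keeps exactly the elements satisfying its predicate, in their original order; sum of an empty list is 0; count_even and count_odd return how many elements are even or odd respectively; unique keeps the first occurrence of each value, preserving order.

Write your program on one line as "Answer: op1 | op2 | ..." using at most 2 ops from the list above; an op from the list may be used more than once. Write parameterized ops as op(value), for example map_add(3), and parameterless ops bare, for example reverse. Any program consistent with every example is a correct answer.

unique | len

Check, running the answer program on each example:
  [21, 20, -50] -> [21, 20, -50] -> 3
  [39, 24, -3, -4, 0, -40, -4, 25] -> [39, 24, -3, -4, 0, -40, 25] -> 7
  [38, 46, -12, -1, 4] -> [38, 46, -12, -1, 4] -> 5
  [6, -15, 39, -32, -26, 20, 2, 48] -> [6, -15, 39, -32, -26, 20, 2, 48] -> 8
  [37, 26, 17, -11, -50, 27] -> [37, 26, 17, -11, -50, 27] -> 6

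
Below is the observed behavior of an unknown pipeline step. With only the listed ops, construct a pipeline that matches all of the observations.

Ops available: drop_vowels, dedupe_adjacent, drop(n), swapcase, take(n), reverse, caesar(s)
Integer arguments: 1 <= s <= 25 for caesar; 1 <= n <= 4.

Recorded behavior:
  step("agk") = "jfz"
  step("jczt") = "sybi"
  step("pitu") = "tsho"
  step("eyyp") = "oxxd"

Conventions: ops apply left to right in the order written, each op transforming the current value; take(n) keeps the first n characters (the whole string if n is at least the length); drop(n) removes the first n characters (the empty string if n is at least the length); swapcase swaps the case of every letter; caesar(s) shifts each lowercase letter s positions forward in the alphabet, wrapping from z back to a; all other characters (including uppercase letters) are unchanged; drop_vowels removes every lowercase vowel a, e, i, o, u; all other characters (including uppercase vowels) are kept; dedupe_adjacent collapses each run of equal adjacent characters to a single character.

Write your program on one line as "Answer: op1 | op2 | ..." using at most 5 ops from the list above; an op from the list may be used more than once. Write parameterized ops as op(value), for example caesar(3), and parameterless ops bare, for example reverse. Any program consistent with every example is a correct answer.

caesar(22) | caesar(6) | reverse | caesar(20) | caesar(3)

Check, running the answer program on each example:
  "agk" -> "wcg" -> "cim" -> "mic" -> "gcw" -> "jfz"
  "jczt" -> "fyvp" -> "lebv" -> "vbel" -> "pvyf" -> "sybi"
  "pitu" -> "lepq" -> "rkvw" -> "wvkr" -> "qpel" -> "tsho"
  "eyyp" -> "auul" -> "gaar" -> "raag" -> "luua" -> "oxxd"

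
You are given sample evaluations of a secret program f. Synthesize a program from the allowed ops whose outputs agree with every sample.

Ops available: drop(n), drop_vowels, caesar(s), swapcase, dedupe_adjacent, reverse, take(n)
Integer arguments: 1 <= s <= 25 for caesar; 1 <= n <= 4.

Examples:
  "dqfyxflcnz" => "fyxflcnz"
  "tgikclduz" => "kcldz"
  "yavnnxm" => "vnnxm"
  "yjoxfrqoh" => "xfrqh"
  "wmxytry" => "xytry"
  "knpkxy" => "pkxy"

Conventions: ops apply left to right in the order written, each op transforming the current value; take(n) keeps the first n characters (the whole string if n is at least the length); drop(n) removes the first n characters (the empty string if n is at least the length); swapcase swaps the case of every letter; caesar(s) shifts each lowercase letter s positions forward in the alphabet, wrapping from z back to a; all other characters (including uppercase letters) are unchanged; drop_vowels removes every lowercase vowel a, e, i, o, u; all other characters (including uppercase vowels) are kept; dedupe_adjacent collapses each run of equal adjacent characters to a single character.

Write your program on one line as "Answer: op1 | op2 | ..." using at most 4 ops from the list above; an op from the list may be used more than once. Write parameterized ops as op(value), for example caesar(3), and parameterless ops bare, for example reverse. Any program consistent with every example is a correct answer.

drop(1) | drop(1) | drop_vowels

Check, running the answer program on each example:
  "dqfyxflcnz" -> "qfyxflcnz" -> "fyxflcnz" -> "fyxflcnz"
  "tgikclduz" -> "gikclduz" -> "ikclduz" -> "kcldz"
  "yavnnxm" -> "avnnxm" -> "vnnxm" -> "vnnxm"
  "yjoxfrqoh" -> "joxfrqoh" -> "oxfrqoh" -> "xfrqh"
  "wmxytry" -> "mxytry" -> "xytry" -> "xytry"
  "knpkxy" -> "npkxy" -> "pkxy" -> "pkxy"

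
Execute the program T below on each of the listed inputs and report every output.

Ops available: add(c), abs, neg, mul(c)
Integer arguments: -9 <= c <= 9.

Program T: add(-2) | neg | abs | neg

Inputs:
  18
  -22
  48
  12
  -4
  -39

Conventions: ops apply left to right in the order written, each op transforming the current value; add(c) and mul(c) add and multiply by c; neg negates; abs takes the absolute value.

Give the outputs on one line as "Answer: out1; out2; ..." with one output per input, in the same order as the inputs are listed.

-16; -24; -46; -10; -6; -41

Execution, op by op:
  18 -> 16 -> -16 -> 16 -> -16
  -22 -> -24 -> 24 -> 24 -> -24
  48 -> 46 -> -46 -> 46 -> -46
  12 -> 10 -> -10 -> 10 -> -10
  -4 -> -6 -> 6 -> 6 -> -6
  -39 -> -41 -> 41 -> 41 -> -41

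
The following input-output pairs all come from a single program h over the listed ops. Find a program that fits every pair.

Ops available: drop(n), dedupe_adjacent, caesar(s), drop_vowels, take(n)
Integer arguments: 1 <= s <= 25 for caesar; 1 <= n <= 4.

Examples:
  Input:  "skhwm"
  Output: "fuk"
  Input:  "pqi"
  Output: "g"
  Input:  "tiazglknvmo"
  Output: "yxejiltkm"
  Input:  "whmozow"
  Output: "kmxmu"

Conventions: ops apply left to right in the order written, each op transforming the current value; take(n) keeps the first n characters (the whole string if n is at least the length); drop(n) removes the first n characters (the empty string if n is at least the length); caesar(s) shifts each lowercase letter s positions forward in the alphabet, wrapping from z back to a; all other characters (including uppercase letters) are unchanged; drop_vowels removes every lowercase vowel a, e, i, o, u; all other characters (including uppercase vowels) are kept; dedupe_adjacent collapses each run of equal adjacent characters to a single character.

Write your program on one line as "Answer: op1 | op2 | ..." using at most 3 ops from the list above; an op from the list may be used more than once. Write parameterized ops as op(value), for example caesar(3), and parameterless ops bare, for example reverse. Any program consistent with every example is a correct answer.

drop(2) | caesar(24)

Check, running the answer program on each example:
  "skhwm" -> "hwm" -> "fuk"
  "pqi" -> "i" -> "g"
  "tiazglknvmo" -> "azglknvmo" -> "yxejiltkm"
  "whmozow" -> "mozow" -> "kmxmu"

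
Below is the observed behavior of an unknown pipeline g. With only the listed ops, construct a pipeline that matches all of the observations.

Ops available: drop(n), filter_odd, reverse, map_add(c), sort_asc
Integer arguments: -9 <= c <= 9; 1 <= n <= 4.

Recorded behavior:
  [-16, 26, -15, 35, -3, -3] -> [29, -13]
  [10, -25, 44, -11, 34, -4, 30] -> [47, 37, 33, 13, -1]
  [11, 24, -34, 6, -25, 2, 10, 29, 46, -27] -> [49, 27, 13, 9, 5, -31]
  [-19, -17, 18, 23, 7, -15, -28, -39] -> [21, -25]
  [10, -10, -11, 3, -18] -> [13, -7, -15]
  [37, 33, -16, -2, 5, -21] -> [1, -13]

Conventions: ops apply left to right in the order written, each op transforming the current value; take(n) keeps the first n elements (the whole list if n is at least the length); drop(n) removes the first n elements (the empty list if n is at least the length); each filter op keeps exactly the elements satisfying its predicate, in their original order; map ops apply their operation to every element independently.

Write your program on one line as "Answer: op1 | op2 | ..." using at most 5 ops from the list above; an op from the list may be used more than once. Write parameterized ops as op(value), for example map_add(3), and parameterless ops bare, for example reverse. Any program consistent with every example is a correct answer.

map_add(3) | sort_asc | reverse | filter_odd

Check, running the answer program on each example:
  [-16, 26, -15, 35, -3, -3] -> [-13, 29, -12, 38, 0, 0] -> [-13, -12, 0, 0, 29, 38] -> [38, 29, 0, 0, -12, -13] -> [29, -13]
  [10, -25, 44, -11, 34, -4, 30] -> [13, -22, 47, -8, 37, -1, 33] -> [-22, -8, -1, 13, 33, 37, 47] -> [47, 37, 33, 13, -1, -8, -22] -> [47, 37, 33, 13, -1]
  [11, 24, -34, 6, -25, 2, 10, 29, 46, -27] -> [14, 27, -31, 9, -22, 5, 13, 32, 49, -24] -> [-31, -24, -22, 5, 9, 13, 14, 27, 32, 49] -> [49, 32, 27, 14, 13, 9, 5, -22, -24, -31] -> [49, 27, 13, 9, 5, -31]
  [-19, -17, 18, 23, 7, -15, -28, -39] -> [-16, -14, 21, 26, 10, -12, -25, -36] -> [-36, -25, -16, -14, -12, 10, 21, 26] -> [26, 21, 10, -12, -14, -16, -25, -36] -> [21, -25]
  [10, -10, -11, 3, -18] -> [13, -7, -8, 6, -15] -> [-15, -8, -7, 6, 13] -> [13, 6, -7, -8, -15] -> [13, -7, -15]
  [37, 33, -16, -2, 5, -21] -> [40, 36, -13, 1, 8, -18] -> [-18, -13, 1, 8, 36, 40] -> [40, 36, 8, 1, -13, -18] -> [1, -13]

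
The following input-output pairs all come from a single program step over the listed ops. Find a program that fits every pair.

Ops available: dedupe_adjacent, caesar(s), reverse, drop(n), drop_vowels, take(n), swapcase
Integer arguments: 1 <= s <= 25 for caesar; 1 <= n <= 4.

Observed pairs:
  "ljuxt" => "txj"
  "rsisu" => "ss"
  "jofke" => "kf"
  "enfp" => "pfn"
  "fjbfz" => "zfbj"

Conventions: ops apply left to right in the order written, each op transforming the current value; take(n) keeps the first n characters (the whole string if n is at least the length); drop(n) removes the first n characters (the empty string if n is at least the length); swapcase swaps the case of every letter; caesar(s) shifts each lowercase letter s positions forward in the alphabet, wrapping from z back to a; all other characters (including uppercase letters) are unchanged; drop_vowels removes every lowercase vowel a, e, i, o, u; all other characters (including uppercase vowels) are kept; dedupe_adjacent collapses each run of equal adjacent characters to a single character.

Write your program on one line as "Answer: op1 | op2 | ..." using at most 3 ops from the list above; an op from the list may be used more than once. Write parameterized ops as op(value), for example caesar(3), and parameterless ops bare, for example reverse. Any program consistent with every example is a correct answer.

drop(1) | reverse | drop_vowels

Check, running the answer program on each example:
  "ljuxt" -> "juxt" -> "txuj" -> "txj"
  "rsisu" -> "sisu" -> "usis" -> "ss"
  "jofke" -> "ofke" -> "ekfo" -> "kf"
  "enfp" -> "nfp" -> "pfn" -> "pfn"
  "fjbfz" -> "jbfz" -> "zfbj" -> "zfbj"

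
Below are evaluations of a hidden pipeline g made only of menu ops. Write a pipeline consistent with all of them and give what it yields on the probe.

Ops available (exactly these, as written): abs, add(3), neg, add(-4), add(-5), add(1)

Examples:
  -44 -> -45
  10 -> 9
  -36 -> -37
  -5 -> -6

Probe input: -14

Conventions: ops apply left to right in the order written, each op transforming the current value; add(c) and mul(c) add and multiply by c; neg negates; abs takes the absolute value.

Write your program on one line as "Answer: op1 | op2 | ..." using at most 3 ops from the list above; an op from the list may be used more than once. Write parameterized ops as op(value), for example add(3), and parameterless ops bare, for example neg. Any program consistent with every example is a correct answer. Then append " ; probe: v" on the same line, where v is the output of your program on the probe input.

add(-4) | add(3) ; probe: -15

Check, running the answer program on each example:
  -44 -> -48 -> -45
  10 -> 6 -> 9
  -36 -> -40 -> -37
  -5 -> -9 -> -6
  probe: -14 -> -18 -> -15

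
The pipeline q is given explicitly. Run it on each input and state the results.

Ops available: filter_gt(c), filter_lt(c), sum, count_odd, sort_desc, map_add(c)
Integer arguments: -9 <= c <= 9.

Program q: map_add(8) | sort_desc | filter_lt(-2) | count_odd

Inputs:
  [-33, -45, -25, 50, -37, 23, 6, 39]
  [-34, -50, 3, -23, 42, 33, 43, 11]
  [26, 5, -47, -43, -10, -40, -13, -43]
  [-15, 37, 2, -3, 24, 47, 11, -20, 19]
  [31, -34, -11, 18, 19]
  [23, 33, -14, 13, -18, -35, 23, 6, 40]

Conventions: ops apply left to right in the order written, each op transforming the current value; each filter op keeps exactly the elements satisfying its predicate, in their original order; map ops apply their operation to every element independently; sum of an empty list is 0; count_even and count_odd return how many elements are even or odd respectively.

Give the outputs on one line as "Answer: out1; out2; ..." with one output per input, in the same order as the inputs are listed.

4; 1; 4; 1; 1; 1

Execution, op by op:
  [-33, -45, -25, 50, -37, 23, 6, 39] -> [-25, -37, -17, 58, -29, 31, 14, 47] -> [58, 47, 31, 14, -17, -25, -29, -37] -> [-17, -25, -29, -37] -> 4
  [-34, -50, 3, -23, 42, 33, 43, 11] -> [-26, -42, 11, -15, 50, 41, 51, 19] -> [51, 50, 41, 19, 11, -15, -26, -42] -> [-15, -26, -42] -> 1
  [26, 5, -47, -43, -10, -40, -13, -43] -> [34, 13, -39, -35, -2, -32, -5, -35] -> [34, 13, -2, -5, -32, -35, -35, -39] -> [-5, -32, -35, -35, -39] -> 4
  [-15, 37, 2, -3, 24, 47, 11, -20, 19] -> [-7, 45, 10, 5, 32, 55, 19, -12, 27] -> [55, 45, 32, 27, 19, 10, 5, -7, -12] -> [-7, -12] -> 1
  [31, -34, -11, 18, 19] -> [39, -26, -3, 26, 27] -> [39, 27, 26, -3, -26] -> [-3, -26] -> 1
  [23, 33, -14, 13, -18, -35, 23, 6, 40] -> [31, 41, -6, 21, -10, -27, 31, 14, 48] -> [48, 41, 31, 31, 21, 14, -6, -10, -27] -> [-6, -10, -27] -> 1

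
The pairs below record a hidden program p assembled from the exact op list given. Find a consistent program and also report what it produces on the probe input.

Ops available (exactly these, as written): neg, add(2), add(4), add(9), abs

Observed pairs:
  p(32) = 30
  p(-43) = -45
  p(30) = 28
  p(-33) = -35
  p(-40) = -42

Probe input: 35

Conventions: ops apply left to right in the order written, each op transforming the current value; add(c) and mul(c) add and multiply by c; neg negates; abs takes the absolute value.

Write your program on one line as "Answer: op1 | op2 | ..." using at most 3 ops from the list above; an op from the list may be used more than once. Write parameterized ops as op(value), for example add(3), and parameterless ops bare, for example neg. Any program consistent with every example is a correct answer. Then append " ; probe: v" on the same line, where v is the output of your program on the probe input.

neg | add(2) | neg ; probe: 33

Check, running the answer program on each example:
  32 -> -32 -> -30 -> 30
  -43 -> 43 -> 45 -> -45
  30 -> -30 -> -28 -> 28
  -33 -> 33 -> 35 -> -35
  -40 -> 40 -> 42 -> -42
  probe: 35 -> -35 -> -33 -> 33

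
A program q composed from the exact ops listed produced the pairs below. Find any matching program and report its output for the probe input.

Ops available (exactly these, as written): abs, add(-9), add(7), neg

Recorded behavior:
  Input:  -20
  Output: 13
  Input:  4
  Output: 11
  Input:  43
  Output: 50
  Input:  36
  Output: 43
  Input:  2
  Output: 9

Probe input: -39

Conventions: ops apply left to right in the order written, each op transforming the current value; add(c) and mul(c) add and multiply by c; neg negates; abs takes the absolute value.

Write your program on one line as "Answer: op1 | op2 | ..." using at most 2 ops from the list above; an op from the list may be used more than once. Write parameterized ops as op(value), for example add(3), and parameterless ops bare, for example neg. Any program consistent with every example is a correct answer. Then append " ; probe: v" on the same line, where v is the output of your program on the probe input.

add(7) | abs ; probe: 32

Check, running the answer program on each example:
  -20 -> -13 -> 13
  4 -> 11 -> 11
  43 -> 50 -> 50
  36 -> 43 -> 43
  2 -> 9 -> 9
  probe: -39 -> -32 -> 32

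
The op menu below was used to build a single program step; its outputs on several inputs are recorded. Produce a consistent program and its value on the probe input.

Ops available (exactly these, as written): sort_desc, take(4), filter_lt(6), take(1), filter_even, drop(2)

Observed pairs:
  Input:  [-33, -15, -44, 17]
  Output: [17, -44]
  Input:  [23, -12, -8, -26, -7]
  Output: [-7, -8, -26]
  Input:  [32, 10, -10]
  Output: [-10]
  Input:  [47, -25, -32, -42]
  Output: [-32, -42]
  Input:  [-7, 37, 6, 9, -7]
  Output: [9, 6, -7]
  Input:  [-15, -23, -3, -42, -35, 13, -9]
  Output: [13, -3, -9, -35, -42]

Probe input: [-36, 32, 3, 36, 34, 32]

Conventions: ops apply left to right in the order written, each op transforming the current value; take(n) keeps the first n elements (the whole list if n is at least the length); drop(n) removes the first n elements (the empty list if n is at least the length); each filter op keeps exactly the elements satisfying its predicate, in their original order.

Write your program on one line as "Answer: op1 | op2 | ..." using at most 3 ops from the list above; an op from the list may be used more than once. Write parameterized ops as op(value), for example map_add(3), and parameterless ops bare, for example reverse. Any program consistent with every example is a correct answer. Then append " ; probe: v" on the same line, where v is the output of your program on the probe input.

drop(2) | sort_desc ; probe: [36, 34, 32, 3]

Check, running the answer program on each example:
  [-33, -15, -44, 17] -> [-44, 17] -> [17, -44]
  [23, -12, -8, -26, -7] -> [-8, -26, -7] -> [-7, -8, -26]
  [32, 10, -10] -> [-10] -> [-10]
  [47, -25, -32, -42] -> [-32, -42] -> [-32, -42]
  [-7, 37, 6, 9, -7] -> [6, 9, -7] -> [9, 6, -7]
  [-15, -23, -3, -42, -35, 13, -9] -> [-3, -42, -35, 13, -9] -> [13, -3, -9, -35, -42]
  probe: [-36, 32, 3, 36, 34, 32] -> [3, 36, 34, 32] -> [36, 34, 32, 3]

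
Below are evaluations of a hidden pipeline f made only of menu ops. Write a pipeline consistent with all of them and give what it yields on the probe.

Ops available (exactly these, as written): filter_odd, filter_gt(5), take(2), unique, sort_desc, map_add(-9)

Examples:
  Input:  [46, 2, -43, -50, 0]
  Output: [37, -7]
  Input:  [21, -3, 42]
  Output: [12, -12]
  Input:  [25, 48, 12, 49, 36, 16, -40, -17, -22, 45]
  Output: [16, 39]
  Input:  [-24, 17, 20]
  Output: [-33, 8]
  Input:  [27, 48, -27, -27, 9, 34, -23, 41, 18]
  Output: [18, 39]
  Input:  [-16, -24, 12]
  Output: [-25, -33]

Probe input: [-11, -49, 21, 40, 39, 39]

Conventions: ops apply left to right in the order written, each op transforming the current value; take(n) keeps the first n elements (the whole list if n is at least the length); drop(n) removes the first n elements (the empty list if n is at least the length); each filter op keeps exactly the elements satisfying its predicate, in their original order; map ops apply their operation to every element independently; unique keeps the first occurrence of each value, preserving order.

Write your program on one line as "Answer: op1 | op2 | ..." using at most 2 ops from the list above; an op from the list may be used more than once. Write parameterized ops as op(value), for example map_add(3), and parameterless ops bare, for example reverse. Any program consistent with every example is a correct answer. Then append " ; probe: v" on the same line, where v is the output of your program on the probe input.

take(2) | map_add(-9) ; probe: [-20, -58]

Check, running the answer program on each example:
  [46, 2, -43, -50, 0] -> [46, 2] -> [37, -7]
  [21, -3, 42] -> [21, -3] -> [12, -12]
  [25, 48, 12, 49, 36, 16, -40, -17, -22, 45] -> [25, 48] -> [16, 39]
  [-24, 17, 20] -> [-24, 17] -> [-33, 8]
  [27, 48, -27, -27, 9, 34, -23, 41, 18] -> [27, 48] -> [18, 39]
  [-16, -24, 12] -> [-16, -24] -> [-25, -33]
  probe: [-11, -49, 21, 40, 39, 39] -> [-11, -49] -> [-20, -58]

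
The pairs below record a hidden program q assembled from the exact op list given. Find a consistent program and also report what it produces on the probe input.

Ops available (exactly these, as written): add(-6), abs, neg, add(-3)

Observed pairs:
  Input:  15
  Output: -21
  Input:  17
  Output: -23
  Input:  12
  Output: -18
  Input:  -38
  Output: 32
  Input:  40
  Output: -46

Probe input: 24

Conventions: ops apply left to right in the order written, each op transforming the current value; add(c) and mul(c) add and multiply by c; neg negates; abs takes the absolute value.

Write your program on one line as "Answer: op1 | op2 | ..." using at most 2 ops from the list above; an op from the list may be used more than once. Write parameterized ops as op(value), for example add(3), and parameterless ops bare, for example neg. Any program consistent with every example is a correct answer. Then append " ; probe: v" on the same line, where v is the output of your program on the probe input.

neg | add(-6) ; probe: -30

Check, running the answer program on each example:
  15 -> -15 -> -21
  17 -> -17 -> -23
  12 -> -12 -> -18
  -38 -> 38 -> 32
  40 -> -40 -> -46
  probe: 24 -> -24 -> -30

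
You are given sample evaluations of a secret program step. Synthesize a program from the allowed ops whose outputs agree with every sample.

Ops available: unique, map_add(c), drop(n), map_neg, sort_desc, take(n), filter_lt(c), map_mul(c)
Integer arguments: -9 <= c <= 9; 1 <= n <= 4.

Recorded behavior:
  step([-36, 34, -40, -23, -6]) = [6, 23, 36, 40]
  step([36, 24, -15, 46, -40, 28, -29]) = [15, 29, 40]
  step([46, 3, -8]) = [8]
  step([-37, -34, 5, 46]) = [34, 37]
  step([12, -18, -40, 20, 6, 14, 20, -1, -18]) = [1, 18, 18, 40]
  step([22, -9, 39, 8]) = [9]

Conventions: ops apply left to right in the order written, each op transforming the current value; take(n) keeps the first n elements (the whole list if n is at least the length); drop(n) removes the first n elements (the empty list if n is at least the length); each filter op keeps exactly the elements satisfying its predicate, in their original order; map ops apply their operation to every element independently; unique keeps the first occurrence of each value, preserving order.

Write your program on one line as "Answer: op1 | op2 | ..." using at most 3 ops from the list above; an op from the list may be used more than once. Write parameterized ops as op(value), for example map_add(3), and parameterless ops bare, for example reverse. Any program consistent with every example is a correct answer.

sort_desc | filter_lt(1) | map_neg

Check, running the answer program on each example:
  [-36, 34, -40, -23, -6] -> [34, -6, -23, -36, -40] -> [-6, -23, -36, -40] -> [6, 23, 36, 40]
  [36, 24, -15, 46, -40, 28, -29] -> [46, 36, 28, 24, -15, -29, -40] -> [-15, -29, -40] -> [15, 29, 40]
  [46, 3, -8] -> [46, 3, -8] -> [-8] -> [8]
  [-37, -34, 5, 46] -> [46, 5, -34, -37] -> [-34, -37] -> [34, 37]
  [12, -18, -40, 20, 6, 14, 20, -1, -18] -> [20, 20, 14, 12, 6, -1, -18, -18, -40] -> [-1, -18, -18, -40] -> [1, 18, 18, 40]
  [22, -9, 39, 8] -> [39, 22, 8, -9] -> [-9] -> [9]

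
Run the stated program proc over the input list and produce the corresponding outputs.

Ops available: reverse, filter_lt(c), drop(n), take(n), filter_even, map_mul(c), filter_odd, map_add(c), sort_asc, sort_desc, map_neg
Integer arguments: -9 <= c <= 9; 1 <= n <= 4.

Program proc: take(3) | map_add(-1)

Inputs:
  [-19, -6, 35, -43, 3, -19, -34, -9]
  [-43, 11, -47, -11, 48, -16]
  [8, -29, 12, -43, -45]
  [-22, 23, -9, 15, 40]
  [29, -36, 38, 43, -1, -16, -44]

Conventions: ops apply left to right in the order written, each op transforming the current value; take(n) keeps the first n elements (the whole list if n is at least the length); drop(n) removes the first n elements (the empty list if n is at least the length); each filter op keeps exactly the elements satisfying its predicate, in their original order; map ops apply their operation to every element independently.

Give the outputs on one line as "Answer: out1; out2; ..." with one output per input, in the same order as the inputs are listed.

[-20, -7, 34]; [-44, 10, -48]; [7, -30, 11]; [-23, 22, -10]; [28, -37, 37]

Execution, op by op:
  [-19, -6, 35, -43, 3, -19, -34, -9] -> [-19, -6, 35] -> [-20, -7, 34]
  [-43, 11, -47, -11, 48, -16] -> [-43, 11, -47] -> [-44, 10, -48]
  [8, -29, 12, -43, -45] -> [8, -29, 12] -> [7, -30, 11]
  [-22, 23, -9, 15, 40] -> [-22, 23, -9] -> [-23, 22, -10]
  [29, -36, 38, 43, -1, -16, -44] -> [29, -36, 38] -> [28, -37, 37]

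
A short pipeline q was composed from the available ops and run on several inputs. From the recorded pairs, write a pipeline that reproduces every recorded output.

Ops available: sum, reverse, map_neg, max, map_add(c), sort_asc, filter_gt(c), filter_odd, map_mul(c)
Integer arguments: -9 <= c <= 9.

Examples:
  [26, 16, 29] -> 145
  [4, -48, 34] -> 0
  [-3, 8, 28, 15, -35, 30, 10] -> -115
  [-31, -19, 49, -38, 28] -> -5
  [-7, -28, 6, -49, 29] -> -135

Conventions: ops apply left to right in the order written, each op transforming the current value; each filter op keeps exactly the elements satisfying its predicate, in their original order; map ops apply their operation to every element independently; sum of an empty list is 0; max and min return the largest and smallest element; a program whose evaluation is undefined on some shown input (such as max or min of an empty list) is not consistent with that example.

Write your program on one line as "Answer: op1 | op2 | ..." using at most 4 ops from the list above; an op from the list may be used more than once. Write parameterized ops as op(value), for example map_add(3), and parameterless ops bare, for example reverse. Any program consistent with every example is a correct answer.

map_mul(5) | reverse | filter_odd | sum

Check, running the answer program on each example:
  [26, 16, 29] -> [130, 80, 145] -> [145, 80, 130] -> [145] -> 145
  [4, -48, 34] -> [20, -240, 170] -> [170, -240, 20] -> [] -> 0
  [-3, 8, 28, 15, -35, 30, 10] -> [-15, 40, 140, 75, -175, 150, 50] -> [50, 150, -175, 75, 140, 40, -15] -> [-175, 75, -15] -> -115
  [-31, -19, 49, -38, 28] -> [-155, -95, 245, -190, 140] -> [140, -190, 245, -95, -155] -> [245, -95, -155] -> -5
  [-7, -28, 6, -49, 29] -> [-35, -140, 30, -245, 145] -> [145, -245, 30, -140, -35] -> [145, -245, -35] -> -135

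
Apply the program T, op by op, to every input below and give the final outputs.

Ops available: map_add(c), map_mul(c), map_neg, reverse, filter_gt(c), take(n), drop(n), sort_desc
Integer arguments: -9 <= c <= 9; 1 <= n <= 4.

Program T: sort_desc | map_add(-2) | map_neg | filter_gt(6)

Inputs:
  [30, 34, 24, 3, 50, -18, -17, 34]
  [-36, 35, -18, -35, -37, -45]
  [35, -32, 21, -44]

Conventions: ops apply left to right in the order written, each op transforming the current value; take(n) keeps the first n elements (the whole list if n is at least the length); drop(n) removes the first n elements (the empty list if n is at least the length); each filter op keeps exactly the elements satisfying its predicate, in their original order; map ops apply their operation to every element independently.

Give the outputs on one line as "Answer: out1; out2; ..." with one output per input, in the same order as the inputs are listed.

[19, 20]; [20, 37, 38, 39, 47]; [34, 46]

Execution, op by op:
  [30, 34, 24, 3, 50, -18, -17, 34] -> [50, 34, 34, 30, 24, 3, -17, -18] -> [48, 32, 32, 28, 22, 1, -19, -20] -> [-48, -32, -32, -28, -22, -1, 19, 20] -> [19, 20]
  [-36, 35, -18, -35, -37, -45] -> [35, -18, -35, -36, -37, -45] -> [33, -20, -37, -38, -39, -47] -> [-33, 20, 37, 38, 39, 47] -> [20, 37, 38, 39, 47]
  [35, -32, 21, -44] -> [35, 21, -32, -44] -> [33, 19, -34, -46] -> [-33, -19, 34, 46] -> [34, 46]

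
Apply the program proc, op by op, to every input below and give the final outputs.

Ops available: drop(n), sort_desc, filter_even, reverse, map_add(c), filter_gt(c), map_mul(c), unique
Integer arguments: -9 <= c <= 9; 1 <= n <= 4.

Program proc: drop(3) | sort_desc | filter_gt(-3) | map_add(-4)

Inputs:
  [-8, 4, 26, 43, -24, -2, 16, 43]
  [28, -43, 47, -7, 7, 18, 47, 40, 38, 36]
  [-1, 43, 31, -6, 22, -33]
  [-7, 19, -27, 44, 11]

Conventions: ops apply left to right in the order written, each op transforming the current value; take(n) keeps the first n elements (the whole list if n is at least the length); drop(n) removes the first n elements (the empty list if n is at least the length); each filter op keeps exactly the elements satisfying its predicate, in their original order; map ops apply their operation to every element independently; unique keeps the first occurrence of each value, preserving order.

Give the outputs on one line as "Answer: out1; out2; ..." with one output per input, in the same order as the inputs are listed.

[39, 39, 12, -6]; [43, 36, 34, 32, 14, 3]; [18]; [40, 7]

Execution, op by op:
  [-8, 4, 26, 43, -24, -2, 16, 43] -> [43, -24, -2, 16, 43] -> [43, 43, 16, -2, -24] -> [43, 43, 16, -2] -> [39, 39, 12, -6]
  [28, -43, 47, -7, 7, 18, 47, 40, 38, 36] -> [-7, 7, 18, 47, 40, 38, 36] -> [47, 40, 38, 36, 18, 7, -7] -> [47, 40, 38, 36, 18, 7] -> [43, 36, 34, 32, 14, 3]
  [-1, 43, 31, -6, 22, -33] -> [-6, 22, -33] -> [22, -6, -33] -> [22] -> [18]
  [-7, 19, -27, 44, 11] -> [44, 11] -> [44, 11] -> [44, 11] -> [40, 7]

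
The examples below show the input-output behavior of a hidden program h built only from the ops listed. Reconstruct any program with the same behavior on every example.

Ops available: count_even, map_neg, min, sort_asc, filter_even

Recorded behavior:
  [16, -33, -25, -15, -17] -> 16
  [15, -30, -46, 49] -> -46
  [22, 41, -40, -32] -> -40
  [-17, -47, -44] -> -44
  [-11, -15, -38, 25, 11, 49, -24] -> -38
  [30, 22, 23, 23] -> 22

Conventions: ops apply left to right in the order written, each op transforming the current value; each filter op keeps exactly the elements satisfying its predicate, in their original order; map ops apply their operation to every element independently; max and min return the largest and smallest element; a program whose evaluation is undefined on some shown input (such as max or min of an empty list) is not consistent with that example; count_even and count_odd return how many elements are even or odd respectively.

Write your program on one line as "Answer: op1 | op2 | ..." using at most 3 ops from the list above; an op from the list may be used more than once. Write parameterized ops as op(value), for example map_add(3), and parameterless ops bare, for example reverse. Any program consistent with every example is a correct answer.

filter_even | sort_asc | min

Check, running the answer program on each example:
  [16, -33, -25, -15, -17] -> [16] -> [16] -> 16
  [15, -30, -46, 49] -> [-30, -46] -> [-46, -30] -> -46
  [22, 41, -40, -32] -> [22, -40, -32] -> [-40, -32, 22] -> -40
  [-17, -47, -44] -> [-44] -> [-44] -> -44
  [-11, -15, -38, 25, 11, 49, -24] -> [-38, -24] -> [-38, -24] -> -38
  [30, 22, 23, 23] -> [30, 22] -> [22, 30] -> 22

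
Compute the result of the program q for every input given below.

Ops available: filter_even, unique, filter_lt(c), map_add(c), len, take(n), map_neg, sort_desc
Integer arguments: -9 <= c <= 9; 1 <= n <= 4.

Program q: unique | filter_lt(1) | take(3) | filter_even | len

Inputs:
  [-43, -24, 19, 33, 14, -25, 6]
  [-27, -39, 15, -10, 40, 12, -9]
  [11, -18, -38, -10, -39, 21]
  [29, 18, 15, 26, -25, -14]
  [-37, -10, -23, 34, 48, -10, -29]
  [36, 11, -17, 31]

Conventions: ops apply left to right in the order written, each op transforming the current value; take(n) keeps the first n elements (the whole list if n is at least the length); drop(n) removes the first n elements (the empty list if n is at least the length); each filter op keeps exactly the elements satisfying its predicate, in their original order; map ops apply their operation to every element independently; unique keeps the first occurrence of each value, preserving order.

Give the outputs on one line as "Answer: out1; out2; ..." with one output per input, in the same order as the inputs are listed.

1; 1; 3; 1; 1; 0

Execution, op by op:
  [-43, -24, 19, 33, 14, -25, 6] -> [-43, -24, 19, 33, 14, -25, 6] -> [-43, -24, -25] -> [-43, -24, -25] -> [-24] -> 1
  [-27, -39, 15, -10, 40, 12, -9] -> [-27, -39, 15, -10, 40, 12, -9] -> [-27, -39, -10, -9] -> [-27, -39, -10] -> [-10] -> 1
  [11, -18, -38, -10, -39, 21] -> [11, -18, -38, -10, -39, 21] -> [-18, -38, -10, -39] -> [-18, -38, -10] -> [-18, -38, -10] -> 3
  [29, 18, 15, 26, -25, -14] -> [29, 18, 15, 26, -25, -14] -> [-25, -14] -> [-25, -14] -> [-14] -> 1
  [-37, -10, -23, 34, 48, -10, -29] -> [-37, -10, -23, 34, 48, -29] -> [-37, -10, -23, -29] -> [-37, -10, -23] -> [-10] -> 1
  [36, 11, -17, 31] -> [36, 11, -17, 31] -> [-17] -> [-17] -> [] -> 0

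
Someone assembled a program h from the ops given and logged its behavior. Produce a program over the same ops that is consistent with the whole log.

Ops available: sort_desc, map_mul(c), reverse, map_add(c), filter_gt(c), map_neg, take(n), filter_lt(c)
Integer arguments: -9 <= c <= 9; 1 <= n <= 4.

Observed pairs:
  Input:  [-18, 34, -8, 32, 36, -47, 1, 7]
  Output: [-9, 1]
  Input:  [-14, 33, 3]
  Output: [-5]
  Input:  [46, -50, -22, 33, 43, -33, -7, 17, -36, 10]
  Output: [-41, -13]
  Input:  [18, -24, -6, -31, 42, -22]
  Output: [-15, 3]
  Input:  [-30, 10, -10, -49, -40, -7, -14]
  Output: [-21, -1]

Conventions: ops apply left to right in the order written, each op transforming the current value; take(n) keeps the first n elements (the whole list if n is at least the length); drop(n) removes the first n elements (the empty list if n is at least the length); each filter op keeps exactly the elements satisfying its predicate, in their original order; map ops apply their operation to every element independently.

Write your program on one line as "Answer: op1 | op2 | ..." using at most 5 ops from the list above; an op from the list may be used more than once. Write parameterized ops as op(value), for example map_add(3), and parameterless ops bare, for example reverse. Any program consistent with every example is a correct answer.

map_neg | map_add(-9) | take(3) | filter_gt(-7) | map_neg

Check, running the answer program on each example:
  [-18, 34, -8, 32, 36, -47, 1, 7] -> [18, -34, 8, -32, -36, 47, -1, -7] -> [9, -43, -1, -41, -45, 38, -10, -16] -> [9, -43, -1] -> [9, -1] -> [-9, 1]
  [-14, 33, 3] -> [14, -33, -3] -> [5, -42, -12] -> [5, -42, -12] -> [5] -> [-5]
  [46, -50, -22, 33, 43, -33, -7, 17, -36, 10] -> [-46, 50, 22, -33, -43, 33, 7, -17, 36, -10] -> [-55, 41, 13, -42, -52, 24, -2, -26, 27, -19] -> [-55, 41, 13] -> [41, 13] -> [-41, -13]
  [18, -24, -6, -31, 42, -22] -> [-18, 24, 6, 31, -42, 22] -> [-27, 15, -3, 22, -51, 13] -> [-27, 15, -3] -> [15, -3] -> [-15, 3]
  [-30, 10, -10, -49, -40, -7, -14] -> [30, -10, 10, 49, 40, 7, 14] -> [21, -19, 1, 40, 31, -2, 5] -> [21, -19, 1] -> [21, 1] -> [-21, -1]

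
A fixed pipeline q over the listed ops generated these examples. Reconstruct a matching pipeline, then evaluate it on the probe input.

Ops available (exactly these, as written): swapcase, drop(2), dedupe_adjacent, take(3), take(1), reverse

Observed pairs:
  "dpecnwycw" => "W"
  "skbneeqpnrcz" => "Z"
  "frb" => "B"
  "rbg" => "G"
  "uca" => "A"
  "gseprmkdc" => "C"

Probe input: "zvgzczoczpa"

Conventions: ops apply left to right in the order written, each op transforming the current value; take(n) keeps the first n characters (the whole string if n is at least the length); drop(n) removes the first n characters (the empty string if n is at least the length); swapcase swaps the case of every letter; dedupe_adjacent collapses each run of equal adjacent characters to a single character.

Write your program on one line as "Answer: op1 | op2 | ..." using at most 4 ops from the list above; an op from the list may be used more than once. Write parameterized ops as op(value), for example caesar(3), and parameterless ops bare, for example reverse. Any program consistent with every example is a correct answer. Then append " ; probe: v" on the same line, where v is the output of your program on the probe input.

swapcase | reverse | take(1) ; probe: "A"

Check, running the answer program on each example:
  "dpecnwycw" -> "DPECNWYCW" -> "WCYWNCEPD" -> "W"
  "skbneeqpnrcz" -> "SKBNEEQPNRCZ" -> "ZCRNPQEENBKS" -> "Z"
  "frb" -> "FRB" -> "BRF" -> "B"
  "rbg" -> "RBG" -> "GBR" -> "G"
  "uca" -> "UCA" -> "ACU" -> "A"
  "gseprmkdc" -> "GSEPRMKDC" -> "CDKMRPESG" -> "C"
  probe: "zvgzczoczpa" -> "ZVGZCZOCZPA" -> "APZCOZCZGVZ" -> "A"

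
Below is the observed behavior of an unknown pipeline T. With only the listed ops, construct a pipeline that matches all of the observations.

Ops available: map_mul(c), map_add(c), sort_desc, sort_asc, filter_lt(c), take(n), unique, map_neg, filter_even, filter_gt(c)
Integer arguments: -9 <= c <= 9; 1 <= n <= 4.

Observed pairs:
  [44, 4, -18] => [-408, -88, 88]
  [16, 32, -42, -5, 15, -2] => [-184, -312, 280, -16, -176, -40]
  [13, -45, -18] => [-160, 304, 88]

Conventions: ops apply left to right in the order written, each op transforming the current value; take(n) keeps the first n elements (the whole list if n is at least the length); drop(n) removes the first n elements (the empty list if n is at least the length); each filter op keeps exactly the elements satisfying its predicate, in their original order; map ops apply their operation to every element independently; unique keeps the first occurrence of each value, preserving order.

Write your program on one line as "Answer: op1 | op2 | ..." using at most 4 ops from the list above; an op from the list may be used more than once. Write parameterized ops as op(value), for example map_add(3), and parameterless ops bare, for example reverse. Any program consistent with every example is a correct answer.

map_add(7) | map_mul(8) | map_neg

Check, running the answer program on each example:
  [44, 4, -18] -> [51, 11, -11] -> [408, 88, -88] -> [-408, -88, 88]
  [16, 32, -42, -5, 15, -2] -> [23, 39, -35, 2, 22, 5] -> [184, 312, -280, 16, 176, 40] -> [-184, -312, 280, -16, -176, -40]
  [13, -45, -18] -> [20, -38, -11] -> [160, -304, -88] -> [-160, 304, 88]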